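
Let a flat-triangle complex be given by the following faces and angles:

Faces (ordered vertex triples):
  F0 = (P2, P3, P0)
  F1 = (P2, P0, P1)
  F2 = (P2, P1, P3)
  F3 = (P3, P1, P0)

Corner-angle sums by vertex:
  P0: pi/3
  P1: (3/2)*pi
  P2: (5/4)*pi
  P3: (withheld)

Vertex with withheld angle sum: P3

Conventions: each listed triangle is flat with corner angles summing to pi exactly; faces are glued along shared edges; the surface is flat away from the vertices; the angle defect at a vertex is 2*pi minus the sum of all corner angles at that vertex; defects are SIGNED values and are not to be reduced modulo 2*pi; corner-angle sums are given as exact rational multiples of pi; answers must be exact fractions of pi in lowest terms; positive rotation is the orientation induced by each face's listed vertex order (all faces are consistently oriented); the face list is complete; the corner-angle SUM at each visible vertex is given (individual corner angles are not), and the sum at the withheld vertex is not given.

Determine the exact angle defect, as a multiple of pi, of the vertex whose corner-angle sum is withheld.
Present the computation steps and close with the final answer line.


V = 4, E = 6, F = 4; chi = V - E + F = 2
Gauss-Bonnet: total defect = 2*pi*chi = 4*pi; visible defects sum to (35/12)*pi

Answer: defect(P3) = (13/12)*pi


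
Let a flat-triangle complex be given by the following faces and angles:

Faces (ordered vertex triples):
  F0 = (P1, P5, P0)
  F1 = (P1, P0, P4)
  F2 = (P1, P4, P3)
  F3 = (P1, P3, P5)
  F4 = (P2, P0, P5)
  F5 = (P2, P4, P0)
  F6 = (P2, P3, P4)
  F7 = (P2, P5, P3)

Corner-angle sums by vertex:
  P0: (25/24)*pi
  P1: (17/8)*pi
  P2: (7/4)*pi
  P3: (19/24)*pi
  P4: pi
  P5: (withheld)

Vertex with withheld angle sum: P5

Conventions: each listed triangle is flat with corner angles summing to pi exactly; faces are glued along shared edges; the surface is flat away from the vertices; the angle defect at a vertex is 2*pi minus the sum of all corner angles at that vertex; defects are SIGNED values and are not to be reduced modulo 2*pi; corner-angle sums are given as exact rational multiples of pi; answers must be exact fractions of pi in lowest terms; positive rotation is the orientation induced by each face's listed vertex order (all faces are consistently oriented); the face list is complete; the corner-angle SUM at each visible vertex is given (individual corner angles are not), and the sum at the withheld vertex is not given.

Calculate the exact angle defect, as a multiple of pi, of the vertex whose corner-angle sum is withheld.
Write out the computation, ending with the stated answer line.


V = 6, E = 12, F = 8; chi = V - E + F = 2
Gauss-Bonnet: total defect = 2*pi*chi = 4*pi; visible defects sum to (79/24)*pi

Answer: defect(P5) = (17/24)*pi


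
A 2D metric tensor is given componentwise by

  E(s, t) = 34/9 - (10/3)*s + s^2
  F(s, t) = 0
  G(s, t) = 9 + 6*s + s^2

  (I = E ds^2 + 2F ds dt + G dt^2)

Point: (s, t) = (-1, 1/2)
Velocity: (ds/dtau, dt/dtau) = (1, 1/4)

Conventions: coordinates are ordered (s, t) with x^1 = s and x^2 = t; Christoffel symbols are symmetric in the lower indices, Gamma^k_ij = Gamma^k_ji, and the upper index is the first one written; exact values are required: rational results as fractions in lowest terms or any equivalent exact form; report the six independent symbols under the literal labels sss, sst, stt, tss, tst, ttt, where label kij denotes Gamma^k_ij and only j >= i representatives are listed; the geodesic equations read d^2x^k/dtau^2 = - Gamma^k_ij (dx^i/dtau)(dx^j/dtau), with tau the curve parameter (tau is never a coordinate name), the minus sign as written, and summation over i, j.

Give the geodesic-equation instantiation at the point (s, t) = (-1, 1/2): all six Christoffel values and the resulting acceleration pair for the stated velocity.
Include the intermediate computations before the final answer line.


E = 73/9, F = 0, G = 4 at the point
E_s = -16/3, E_t = 0, F_s = 0, F_t = 0, G_s = 4, G_t = 0
EG - F^2 = 292/9;  g^inv = (9/292) * [[4, 0], [0, 73/9]]
first-kind symbols [ij,l] = (1/2)(d_i g_jl + d_j g_il - d_l g_ij): [ss,s] = E_s/2 = -8/3, [ss,t] = F_s - E_t/2 = 0, [st,s] = E_t/2 = 0, [st,t] = G_s/2 = 2, [tt,s] = F_t - G_s/2 = -2, [tt,t] = G_t/2 = 0
Gamma^s_ij = (G*[ij,s] - F*[ij,t])/(EG - F^2), Gamma^t_ij = (E*[ij,t] - F*[ij,s])/(EG - F^2)
Gamma_sss = -24/73, Gamma_sst = 0, Gamma_stt = -18/73, Gamma_tss = 0, Gamma_tst = 1/2, Gamma_ttt = 0
d^2s/dtau^2 = -(Gamma_sss*(1)^2 + 2*Gamma_sst*(1)*(1/4) + Gamma_stt*(1/4)^2) = 201/584
d^2t/dtau^2 = -(Gamma_tss*(1)^2 + 2*Gamma_tst*(1)*(1/4) + Gamma_ttt*(1/4)^2) = -1/4

Answer: Gamma_sss = -24/73, Gamma_sst = 0, Gamma_stt = -18/73, Gamma_tss = 0, Gamma_tst = 1/2, Gamma_ttt = 0; accelerations (d^2s/dtau^2, d^2t/dtau^2) = (201/584, -1/4)


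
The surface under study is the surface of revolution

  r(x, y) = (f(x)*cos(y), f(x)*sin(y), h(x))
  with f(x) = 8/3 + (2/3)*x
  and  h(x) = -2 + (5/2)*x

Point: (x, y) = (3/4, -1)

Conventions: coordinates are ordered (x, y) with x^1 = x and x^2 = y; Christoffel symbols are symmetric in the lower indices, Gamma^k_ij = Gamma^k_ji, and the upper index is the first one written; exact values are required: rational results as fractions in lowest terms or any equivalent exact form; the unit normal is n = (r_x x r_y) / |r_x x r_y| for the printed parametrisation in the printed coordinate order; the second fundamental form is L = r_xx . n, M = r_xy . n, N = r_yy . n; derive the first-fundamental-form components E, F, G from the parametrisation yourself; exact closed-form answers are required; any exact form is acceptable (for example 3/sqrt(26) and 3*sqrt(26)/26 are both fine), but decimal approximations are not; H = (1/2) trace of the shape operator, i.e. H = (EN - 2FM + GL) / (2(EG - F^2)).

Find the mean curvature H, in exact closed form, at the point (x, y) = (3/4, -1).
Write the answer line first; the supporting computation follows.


Answer: H = 45*sqrt(241)/4579

f = 19/6, f' = 2/3, f'' = 0, h' = 5/2, h'' = 0
E = 241/36, F = 0, G = 361/36; answer radicand W^2 = 241/36
unnormalised second-form numerators: l = 0, m = 0, n = 95/12; L = l/sqrt(241/36), and similarly M = m/sqrt(W^2), N = n/sqrt(W^2)
H = (E*n - 2*F*m + G*l) / (2*(EG - F^2)*sqrt(W^2)); E*n - 2*F*m + G*l = 22895/432, EG - F^2 = 87001/1296, so H = (15/38)/sqrt(241/36)


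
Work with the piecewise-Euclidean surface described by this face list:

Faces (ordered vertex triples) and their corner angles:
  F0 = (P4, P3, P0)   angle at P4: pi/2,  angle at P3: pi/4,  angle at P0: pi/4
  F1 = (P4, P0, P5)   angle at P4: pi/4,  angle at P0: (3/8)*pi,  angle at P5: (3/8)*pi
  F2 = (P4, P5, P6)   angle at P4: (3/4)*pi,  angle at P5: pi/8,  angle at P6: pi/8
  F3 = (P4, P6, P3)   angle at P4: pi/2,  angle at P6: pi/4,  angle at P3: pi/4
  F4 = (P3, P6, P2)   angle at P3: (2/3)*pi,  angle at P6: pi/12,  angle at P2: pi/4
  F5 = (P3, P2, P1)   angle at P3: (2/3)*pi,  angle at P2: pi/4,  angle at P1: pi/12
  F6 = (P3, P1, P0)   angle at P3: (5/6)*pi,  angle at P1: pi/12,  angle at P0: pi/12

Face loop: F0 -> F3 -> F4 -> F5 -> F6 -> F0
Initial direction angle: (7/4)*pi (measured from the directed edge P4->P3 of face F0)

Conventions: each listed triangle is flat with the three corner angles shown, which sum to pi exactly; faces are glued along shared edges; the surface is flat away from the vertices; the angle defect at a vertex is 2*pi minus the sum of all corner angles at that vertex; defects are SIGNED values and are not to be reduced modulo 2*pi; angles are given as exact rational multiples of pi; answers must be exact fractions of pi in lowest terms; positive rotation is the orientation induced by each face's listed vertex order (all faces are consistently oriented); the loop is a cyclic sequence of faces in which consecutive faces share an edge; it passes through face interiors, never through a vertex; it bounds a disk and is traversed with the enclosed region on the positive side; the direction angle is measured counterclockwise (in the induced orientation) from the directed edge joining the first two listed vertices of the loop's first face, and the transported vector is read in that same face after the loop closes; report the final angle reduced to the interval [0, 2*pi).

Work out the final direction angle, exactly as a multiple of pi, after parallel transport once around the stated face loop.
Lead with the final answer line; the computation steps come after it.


Answer: final direction angle = (13/12)*pi

enclosed vertex P3: corner angles sum to (8/3)*pi, defect = 2*pi - (8/3)*pi = (-2/3)*pi
holonomy = initial angle + sum of enclosed defects (mod 2*pi), positive in the induced orientation
final angle = (7/4)*pi - (2/3)*pi = (13/12)*pi (mod 2*pi)


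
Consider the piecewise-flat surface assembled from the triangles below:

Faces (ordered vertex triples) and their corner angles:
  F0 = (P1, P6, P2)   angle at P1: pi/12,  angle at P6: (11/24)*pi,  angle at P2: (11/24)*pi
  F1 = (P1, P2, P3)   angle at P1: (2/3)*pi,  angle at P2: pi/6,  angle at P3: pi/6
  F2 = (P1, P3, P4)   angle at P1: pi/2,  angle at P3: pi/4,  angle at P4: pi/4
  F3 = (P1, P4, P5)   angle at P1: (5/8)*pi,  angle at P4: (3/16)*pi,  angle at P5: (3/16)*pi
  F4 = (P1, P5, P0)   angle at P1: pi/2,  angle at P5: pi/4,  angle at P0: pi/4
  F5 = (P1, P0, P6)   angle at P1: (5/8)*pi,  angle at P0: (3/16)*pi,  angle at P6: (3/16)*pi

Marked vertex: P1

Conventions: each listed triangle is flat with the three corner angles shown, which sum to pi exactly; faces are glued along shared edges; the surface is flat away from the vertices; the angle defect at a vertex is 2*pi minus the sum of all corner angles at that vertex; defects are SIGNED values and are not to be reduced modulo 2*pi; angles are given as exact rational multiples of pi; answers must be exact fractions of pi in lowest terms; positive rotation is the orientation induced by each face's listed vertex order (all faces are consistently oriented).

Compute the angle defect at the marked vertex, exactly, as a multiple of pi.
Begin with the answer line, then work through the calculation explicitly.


Answer: defect(P1) = -pi

Sum of corner angles at P1: 3*pi
defect = 2*pi - 3*pi


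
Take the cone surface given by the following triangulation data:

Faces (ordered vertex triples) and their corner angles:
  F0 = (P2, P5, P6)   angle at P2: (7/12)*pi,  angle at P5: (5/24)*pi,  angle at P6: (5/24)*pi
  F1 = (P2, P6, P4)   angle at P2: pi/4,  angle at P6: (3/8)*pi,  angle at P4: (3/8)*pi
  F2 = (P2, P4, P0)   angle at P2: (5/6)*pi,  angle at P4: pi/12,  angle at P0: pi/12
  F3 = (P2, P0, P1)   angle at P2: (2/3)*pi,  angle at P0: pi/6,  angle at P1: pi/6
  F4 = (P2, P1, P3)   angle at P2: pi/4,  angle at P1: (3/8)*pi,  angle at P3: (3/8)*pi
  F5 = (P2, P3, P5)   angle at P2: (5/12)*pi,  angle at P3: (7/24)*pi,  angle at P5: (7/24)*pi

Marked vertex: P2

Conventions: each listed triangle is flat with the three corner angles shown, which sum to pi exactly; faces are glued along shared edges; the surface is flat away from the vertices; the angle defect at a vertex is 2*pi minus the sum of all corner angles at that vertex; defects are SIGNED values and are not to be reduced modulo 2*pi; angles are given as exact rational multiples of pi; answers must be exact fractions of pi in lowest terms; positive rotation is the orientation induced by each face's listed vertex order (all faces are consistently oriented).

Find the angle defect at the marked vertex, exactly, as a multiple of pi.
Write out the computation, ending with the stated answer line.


Sum of corner angles at P2: 3*pi
defect = 2*pi - 3*pi

Answer: defect(P2) = -pi


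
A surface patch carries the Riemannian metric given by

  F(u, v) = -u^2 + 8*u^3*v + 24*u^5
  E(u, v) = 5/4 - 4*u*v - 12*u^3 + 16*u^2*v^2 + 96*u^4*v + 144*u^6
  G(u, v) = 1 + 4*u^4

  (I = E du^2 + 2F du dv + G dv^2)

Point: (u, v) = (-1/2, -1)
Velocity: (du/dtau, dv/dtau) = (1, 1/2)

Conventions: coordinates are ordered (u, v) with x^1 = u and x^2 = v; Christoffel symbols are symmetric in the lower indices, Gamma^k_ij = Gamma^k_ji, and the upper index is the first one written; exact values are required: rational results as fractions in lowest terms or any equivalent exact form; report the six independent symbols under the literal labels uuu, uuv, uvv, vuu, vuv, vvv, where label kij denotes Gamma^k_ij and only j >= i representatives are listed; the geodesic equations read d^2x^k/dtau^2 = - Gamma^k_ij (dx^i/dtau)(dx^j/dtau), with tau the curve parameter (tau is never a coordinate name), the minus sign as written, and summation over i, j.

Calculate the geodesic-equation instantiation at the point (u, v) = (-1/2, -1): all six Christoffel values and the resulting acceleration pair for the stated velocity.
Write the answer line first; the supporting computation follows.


Answer: Gamma_uuu = 0, Gamma_uuv = 0, Gamma_uvv = 0, Gamma_vuu = 2, Gamma_vuv = -4/5, Gamma_vvv = 0; accelerations (d^2u/dtau^2, d^2v/dtau^2) = (0, -6/5)

E = 1, F = 0, G = 5/4 at the point
E_u = 0, E_v = 0, F_u = 5/2, F_v = -1, G_u = -2, G_v = 0
EG - F^2 = 5/4;  g^inv = (4/5) * [[5/4, 0], [0, 1]]
first-kind symbols [ij,l] = (1/2)(d_i g_jl + d_j g_il - d_l g_ij): [uu,u] = E_u/2 = 0, [uu,v] = F_u - E_v/2 = 5/2, [uv,u] = E_v/2 = 0, [uv,v] = G_u/2 = -1, [vv,u] = F_v - G_u/2 = 0, [vv,v] = G_v/2 = 0
Gamma^u_ij = (G*[ij,u] - F*[ij,v])/(EG - F^2), Gamma^v_ij = (E*[ij,v] - F*[ij,u])/(EG - F^2)
Gamma_uuu = 0, Gamma_uuv = 0, Gamma_uvv = 0, Gamma_vuu = 2, Gamma_vuv = -4/5, Gamma_vvv = 0
d^2u/dtau^2 = -(Gamma_uuu*(1)^2 + 2*Gamma_uuv*(1)*(1/2) + Gamma_uvv*(1/2)^2) = 0
d^2v/dtau^2 = -(Gamma_vuu*(1)^2 + 2*Gamma_vuv*(1)*(1/2) + Gamma_vvv*(1/2)^2) = -6/5


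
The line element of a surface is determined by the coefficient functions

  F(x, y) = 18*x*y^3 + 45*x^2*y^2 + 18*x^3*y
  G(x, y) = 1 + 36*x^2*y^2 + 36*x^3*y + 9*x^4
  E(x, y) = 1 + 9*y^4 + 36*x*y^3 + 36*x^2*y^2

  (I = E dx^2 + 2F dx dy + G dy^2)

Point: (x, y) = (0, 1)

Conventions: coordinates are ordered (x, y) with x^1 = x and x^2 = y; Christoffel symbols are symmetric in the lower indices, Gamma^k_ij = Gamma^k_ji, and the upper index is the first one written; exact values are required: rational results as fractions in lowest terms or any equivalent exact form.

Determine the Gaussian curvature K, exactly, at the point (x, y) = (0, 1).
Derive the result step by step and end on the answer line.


E = 10, F = 0, G = 1, EG - F^2 = 10 at the point
E_x = 36, E_y = 36, F_x = 18, F_y = 0, G_x = 0, G_y = 0
E_yy = 108, F_xy = 54, G_xx = 72
Brioschi: K = (det M1 - det M2) / (EG - F^2)^2 with the standard first/second-derivative matrices M1, M2.
M1 = [[-E_yy/2 + F_xy - G_xx/2, E_x/2, F_x - E_y/2], [F_y - G_x/2, E, F], [G_y/2, F, G]] = [[-36, 18, 0], [0, 10, 0], [0, 0, 1]]; det M1 = -360
M2 = [[0, E_y/2, G_x/2], [E_y/2, E, F], [G_x/2, F, G]] = [[0, 18, 0], [18, 10, 0], [0, 0, 1]]; det M2 = -324
det M1 - det M2 = -36; K = -36 / (10)^2 = -9/25

Answer: K = -9/25


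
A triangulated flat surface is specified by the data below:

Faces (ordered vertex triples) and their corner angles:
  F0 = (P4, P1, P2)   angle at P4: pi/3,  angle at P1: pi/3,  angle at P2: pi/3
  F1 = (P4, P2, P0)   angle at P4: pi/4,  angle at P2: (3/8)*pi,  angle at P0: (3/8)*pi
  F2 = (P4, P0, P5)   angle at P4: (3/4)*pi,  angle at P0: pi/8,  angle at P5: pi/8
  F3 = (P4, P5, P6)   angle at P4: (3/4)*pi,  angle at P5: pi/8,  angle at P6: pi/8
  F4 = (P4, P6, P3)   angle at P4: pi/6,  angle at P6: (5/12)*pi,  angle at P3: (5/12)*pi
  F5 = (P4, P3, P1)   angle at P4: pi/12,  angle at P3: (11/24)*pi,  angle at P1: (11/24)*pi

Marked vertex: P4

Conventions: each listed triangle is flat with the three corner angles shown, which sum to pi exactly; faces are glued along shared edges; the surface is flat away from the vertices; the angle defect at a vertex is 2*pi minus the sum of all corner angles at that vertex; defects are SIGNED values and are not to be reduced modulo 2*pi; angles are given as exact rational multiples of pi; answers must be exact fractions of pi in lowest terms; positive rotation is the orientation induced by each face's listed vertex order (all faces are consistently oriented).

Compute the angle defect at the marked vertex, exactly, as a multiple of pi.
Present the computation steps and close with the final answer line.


Sum of corner angles at P4: (7/3)*pi
defect = 2*pi - (7/3)*pi

Answer: defect(P4) = -pi/3


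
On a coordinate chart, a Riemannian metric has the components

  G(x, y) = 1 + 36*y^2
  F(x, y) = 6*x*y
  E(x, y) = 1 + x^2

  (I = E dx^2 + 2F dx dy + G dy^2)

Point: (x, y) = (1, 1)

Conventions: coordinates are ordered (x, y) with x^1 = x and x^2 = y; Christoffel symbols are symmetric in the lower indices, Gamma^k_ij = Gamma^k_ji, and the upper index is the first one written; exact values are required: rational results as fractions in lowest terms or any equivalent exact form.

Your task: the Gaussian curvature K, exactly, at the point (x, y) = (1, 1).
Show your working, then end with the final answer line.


E = 2, F = 6, G = 37, EG - F^2 = 38 at the point
E_x = 2, E_y = 0, F_x = 6, F_y = 6, G_x = 0, G_y = 72
E_yy = 0, F_xy = 6, G_xx = 0
Using the Brioschi determinant formula for K from the metric derivatives:
M1 = [[-E_yy/2 + F_xy - G_xx/2, E_x/2, F_x - E_y/2], [F_y - G_x/2, E, F], [G_y/2, F, G]] = [[6, 1, 6], [6, 2, 6], [36, 6, 37]]; det M1 = 6
M2 = [[0, E_y/2, G_x/2], [E_y/2, E, F], [G_x/2, F, G]] = [[0, 0, 0], [0, 2, 6], [0, 6, 37]]; det M2 = 0
det M1 - det M2 = 6; K = 6 / (38)^2 = 3/722

Answer: K = 3/722


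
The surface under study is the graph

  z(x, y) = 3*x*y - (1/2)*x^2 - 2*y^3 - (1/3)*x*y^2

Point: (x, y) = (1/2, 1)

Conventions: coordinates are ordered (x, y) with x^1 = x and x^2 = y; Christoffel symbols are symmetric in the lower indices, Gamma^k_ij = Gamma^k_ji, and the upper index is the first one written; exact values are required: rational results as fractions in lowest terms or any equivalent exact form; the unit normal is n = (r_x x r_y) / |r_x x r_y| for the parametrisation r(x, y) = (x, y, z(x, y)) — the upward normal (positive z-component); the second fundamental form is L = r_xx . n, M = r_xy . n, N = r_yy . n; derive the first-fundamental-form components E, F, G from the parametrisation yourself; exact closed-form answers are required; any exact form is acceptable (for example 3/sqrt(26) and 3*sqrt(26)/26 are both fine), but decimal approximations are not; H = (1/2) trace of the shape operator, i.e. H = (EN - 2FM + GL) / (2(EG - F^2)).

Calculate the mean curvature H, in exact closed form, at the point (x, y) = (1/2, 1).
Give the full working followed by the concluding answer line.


z_x = 13/6, z_y = -29/6, z_xx = -1, z_xy = 7/3, z_yy = -37/3
E = 205/36, F = -377/36, G = 877/36; answer radicand W^2 = 523/18
unnormalised second-form numerators: l = -1, m = 7/3, n = -37/3; L = l/sqrt(523/18), and similarly M = m/sqrt(W^2), N = n/sqrt(W^2)
H = (E*n - 2*F*m + G*l) / (2*(EG - F^2)*sqrt(W^2)); E*n - 2*F*m + G*l = -823/18, EG - F^2 = 523/18, so H = (-823/1046)/sqrt(523/18)

Answer: H = -2469*sqrt(1046)/547058


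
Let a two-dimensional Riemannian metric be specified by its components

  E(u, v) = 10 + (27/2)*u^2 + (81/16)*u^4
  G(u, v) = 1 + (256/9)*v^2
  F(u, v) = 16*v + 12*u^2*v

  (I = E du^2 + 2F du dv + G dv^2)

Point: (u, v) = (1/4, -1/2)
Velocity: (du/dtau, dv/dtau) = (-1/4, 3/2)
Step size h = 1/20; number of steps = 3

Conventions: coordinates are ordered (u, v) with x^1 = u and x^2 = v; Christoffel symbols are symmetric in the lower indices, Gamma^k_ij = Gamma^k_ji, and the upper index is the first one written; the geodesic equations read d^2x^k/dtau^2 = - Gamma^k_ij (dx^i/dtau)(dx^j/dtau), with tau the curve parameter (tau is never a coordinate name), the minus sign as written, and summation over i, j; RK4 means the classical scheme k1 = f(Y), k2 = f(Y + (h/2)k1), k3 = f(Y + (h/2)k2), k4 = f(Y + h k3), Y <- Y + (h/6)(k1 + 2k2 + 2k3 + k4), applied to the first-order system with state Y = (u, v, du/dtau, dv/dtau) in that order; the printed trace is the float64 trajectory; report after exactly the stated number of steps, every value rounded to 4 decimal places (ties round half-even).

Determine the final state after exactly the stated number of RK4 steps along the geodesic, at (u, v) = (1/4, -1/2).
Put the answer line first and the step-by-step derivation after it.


Answer: u = 0.1816, v = -0.2533, du/dtau = -0.7191, dv/dtau = 1.7937

f(Y) = (du/dtau, dv/dtau, -Gamma^u_ij Y'^i Y'^j, -Gamma^v_ij Y'^i Y'^j) with the Gammas evaluated at the stage position; h = 0.050000; intermediate values shown to 6 dp
step 0: u = 0.2500, v = -0.5000, du/dtau = -0.2500, dv/dtau = 1.5000
step 1:
  k1: at (u, v) = (0.250000, -0.500000), (du/dtau, dv/dtau) = (-0.250000, 1.500000); Gamma_uuu = 0.196566, Gamma_uuv = 0.000000, Gamma_uvv = 0.931869, Gamma_vuu = -0.166902, Gamma_vuv = 0.000000, Gamma_vvv = -0.791238; k1 = (-0.250000, 1.500000, -2.108990, 1.790718)
  k2: at (u, v) = (0.243750, -0.462500), (du/dtau, dv/dtau) = (-0.302725, 1.544768); Gamma_uuu = 0.203335, Gamma_uuv = 0.000000, Gamma_uvv = 0.988675, Gamma_vuu = -0.160054, Gamma_vuv = 0.000000, Gamma_vvv = -0.778232; k2 = (-0.302725, 1.544768, -2.377918, 1.871770)
  k3: at (u, v) = (0.242432, -0.461381), (du/dtau, dv/dtau) = (-0.309448, 1.546794); Gamma_uuu = 0.202603, Gamma_uuv = 0.000000, Gamma_uvv = 0.990473, Gamma_vuu = -0.159166, Gamma_vuv = 0.000000, Gamma_vvv = -0.778119; k3 = (-0.309448, 1.546794, -2.389180, 1.876947)
  k4: at (u, v) = (0.234528, -0.422660), (du/dtau, dv/dtau) = (-0.369459, 1.593847); Gamma_uuu = 0.208137, Gamma_uuv = 0.000000, Gamma_uvv = 1.051822, Gamma_vuu = -0.150198, Gamma_vuv = 0.000000, Gamma_vvv = -0.759023; k4 = (-0.369459, 1.593847, -2.700405, 1.948686)
  Y <- Y + (h/6)(k1 + 2k2 + 2k3 + k4): u = 0.2346, v = -0.4227, du/dtau = -0.3695, dv/dtau = 1.5936
step 2:
  k1: at (u, v) = (0.234635, -0.422692), (du/dtau, dv/dtau) = (-0.369530, 1.593640); Gamma_uuu = 0.208221, Gamma_uuv = 0.000000, Gamma_uvv = 1.051762, Gamma_vuu = -0.150264, Gamma_vuv = 0.000000, Gamma_vvv = -0.759010; k1 = (-0.369530, 1.593640, -2.699583, 1.948167)
  k2: at (u, v) = (0.225397, -0.382851), (du/dtau, dv/dtau) = (-0.437019, 1.642345); Gamma_uuu = 0.212454, Gamma_uuv = 0.000000, Gamma_uvv = 1.117129, Gamma_vuu = -0.139294, Gamma_vuv = 0.000000, Gamma_vvv = -0.732437; k2 = (-0.437019, 1.642345, -3.053802, 2.002201)
  k3: at (u, v) = (0.223709, -0.381633), (du/dtau, dv/dtau) = (-0.445875, 1.643695); Gamma_uuu = 0.211275, Gamma_uuv = 0.000000, Gamma_uvv = 1.119310, Gamma_vuu = -0.138156, Gamma_vuv = 0.000000, Gamma_vvv = -0.731933; k3 = (-0.445875, 1.643695, -3.066080, 2.004955)
  k4: at (u, v) = (0.212341, -0.340507), (du/dtau, dv/dtau) = (-0.522834, 1.693888); Gamma_uuu = 0.212944, Gamma_uuv = 0.000000, Gamma_uvv = 1.188552, Gamma_vuu = -0.124689, Gamma_vuv = 0.000000, Gamma_vvv = -0.695951; k4 = (-0.522834, 1.693888, -3.468472, 2.030946)
  Y <- Y + (h/6)(k1 + 2k2 + 2k3 + k4): u = 0.2125, v = -0.3405, du/dtau = -0.5229, dv/dtau = 1.6936
step 3:
  k1: at (u, v) = (0.212484, -0.340529), (du/dtau, dv/dtau) = (-0.522928, 1.693586); Gamma_uuu = 0.213077, Gamma_uuv = 0.000000, Gamma_uvv = 1.188497, Gamma_vuu = -0.124769, Gamma_vuv = 0.000000, Gamma_vvv = -0.695931; k1 = (-0.522928, 1.693586, -3.467152, 2.030211)
  k2: at (u, v) = (0.199410, -0.298189), (du/dtau, dv/dtau) = (-0.609607, 1.744341); Gamma_uuu = 0.212049, Gamma_uuv = 0.000000, Gamma_uvv = 1.260300, Gamma_vuu = -0.109155, Gamma_vuv = 0.000000, Gamma_vvv = -0.648754; k2 = (-0.609607, 1.744341, -3.913548, 2.014544)
  k3: at (u, v) = (0.197244, -0.296920), (du/dtau, dv/dtau) = (-0.620767, 1.743949); Gamma_uuu = 0.210150, Gamma_uuv = 0.000000, Gamma_uvv = 1.262739, Gamma_vuu = -0.107785, Gamma_vuv = 0.000000, Gamma_vvv = -0.647649; k3 = (-0.620767, 1.743949, -3.921425, 2.011268)
  k4: at (u, v) = (0.181445, -0.253331), (du/dtau, dv/dtau) = (-0.719000, 1.794149); Gamma_uuu = 0.204473, Gamma_uuv = 0.000000, Gamma_uvv = 1.335603, Gamma_vuu = -0.089869, Gamma_vuv = 0.000000, Gamma_vvv = -0.587016; k4 = (-0.719000, 1.794149, -4.404971, 1.936046)
  Y <- Y + (h/6)(k1 + 2k2 + 2k3 + k4): u = 0.1816, v = -0.2533, du/dtau = -0.7191, dv/dtau = 1.7937


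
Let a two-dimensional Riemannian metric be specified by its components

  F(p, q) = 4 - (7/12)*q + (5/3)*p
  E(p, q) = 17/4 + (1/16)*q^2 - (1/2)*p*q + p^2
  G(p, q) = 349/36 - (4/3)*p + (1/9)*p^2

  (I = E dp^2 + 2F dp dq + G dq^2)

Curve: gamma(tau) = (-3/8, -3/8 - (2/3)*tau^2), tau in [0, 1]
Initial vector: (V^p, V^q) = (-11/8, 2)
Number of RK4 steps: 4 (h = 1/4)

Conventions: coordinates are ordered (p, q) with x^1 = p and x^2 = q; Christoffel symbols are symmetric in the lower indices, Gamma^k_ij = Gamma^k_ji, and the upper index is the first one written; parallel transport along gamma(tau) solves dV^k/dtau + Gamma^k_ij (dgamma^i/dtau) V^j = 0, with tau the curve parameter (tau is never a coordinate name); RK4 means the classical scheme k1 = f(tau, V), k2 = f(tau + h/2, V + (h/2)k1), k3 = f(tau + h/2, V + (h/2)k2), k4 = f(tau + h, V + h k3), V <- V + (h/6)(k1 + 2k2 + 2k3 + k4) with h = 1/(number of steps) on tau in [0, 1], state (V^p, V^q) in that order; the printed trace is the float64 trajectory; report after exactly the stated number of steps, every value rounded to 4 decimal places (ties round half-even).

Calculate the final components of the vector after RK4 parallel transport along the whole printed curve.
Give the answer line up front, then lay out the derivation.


Answer: V^p = -1.4168, V^q = 2.0801

gamma'(tau) = (0, -(4/3)*tau); f(tau, V)^k = -Gamma^k_ij(gamma(tau)) gamma'^i(tau) V^j; h = 1/4; intermediate values shown to 6 dp
curve data and Christoffel symbols at the stage parameters:
  tau = 0.000000: gamma = (-0.375000, -0.375000), gamma' = (0.000000, 0.000000); Gamma_ppp = -0.275160, Gamma_ppq = 0.104313, Gamma_pqq = 0.040794, Gamma_qpp = 0.253202, Gamma_qpq = -0.106092, Gamma_qqq = -0.014359
  tau = 0.125000: gamma = (-0.375000, -0.385417), gamma' = (0.000000, -0.166667); Gamma_ppp = -0.275210, Gamma_ppq = 0.104434, Gamma_pqq = 0.040871, Gamma_qpp = 0.253447, Gamma_qpq = -0.106197, Gamma_qqq = -0.014410
  tau = 0.250000: gamma = (-0.375000, -0.416667), gamma' = (0.000000, -0.333333); Gamma_ppp = -0.275361, Gamma_ppq = 0.104797, Gamma_pqq = 0.041102, Gamma_qpp = 0.254183, Gamma_qpq = -0.106512, Gamma_qqq = -0.014565
  tau = 0.375000: gamma = (-0.375000, -0.468750), gamma' = (0.000000, -0.500000); Gamma_ppp = -0.275610, Gamma_ppq = 0.105408, Gamma_pqq = 0.041490, Gamma_qpp = 0.255411, Gamma_qpq = -0.107042, Gamma_qqq = -0.014826
  tau = 0.500000: gamma = (-0.375000, -0.541667), gamma' = (0.000000, -0.666667); Gamma_ppp = -0.275953, Gamma_ppq = 0.106273, Gamma_pqq = 0.042044, Gamma_qpp = 0.257129, Gamma_qpq = -0.107794, Gamma_qqq = -0.015199
  tau = 0.625000: gamma = (-0.375000, -0.635417), gamma' = (0.000000, -0.833333); Gamma_ppp = -0.276383, Gamma_ppq = 0.107403, Gamma_pqq = 0.042770, Gamma_qpp = 0.259339, Gamma_qpq = -0.108778, Gamma_qqq = -0.015691
  tau = 0.750000: gamma = (-0.375000, -0.750000), gamma' = (0.000000, -1.000000); Gamma_ppp = -0.276892, Gamma_ppq = 0.108812, Gamma_pqq = 0.043683, Gamma_qpp = 0.262040, Gamma_qpq = -0.110007, Gamma_qqq = -0.016311
  tau = 0.875000: gamma = (-0.375000, -0.885417), gamma' = (0.000000, -1.166667); Gamma_ppp = -0.277467, Gamma_ppq = 0.110518, Gamma_pqq = 0.044797, Gamma_qpp = 0.265230, Gamma_qpq = -0.111499, Gamma_qqq = -0.017074
  tau = 1.000000: gamma = (-0.375000, -1.041667), gamma' = (0.000000, -1.333333); Gamma_ppp = -0.278092, Gamma_ppq = 0.112542, Gamma_pqq = 0.046132, Gamma_qpp = 0.268907, Gamma_qpq = -0.113275, Gamma_qqq = -0.017995
step 0: V^p = -1.3750, V^q = 2.0000
step 1: k1 = (0.000000, 0.000000), k2 = (-0.010309, 0.019533), k3 = (-0.010315, 0.019550), k4 = (-0.020654, 0.039176); V <- V + (h/6)(k1 + 2k2 + 2k3 + k4): V^p = -1.3776, V^q = 2.0049
step 2: k1 = (-0.020654, 0.039176), k2 = (-0.031046, 0.058969), k3 = (-0.031064, 0.059020), k4 = (-0.041541, 0.079090); V <- V + (h/6)(k1 + 2k2 + 2k3 + k4): V^p = -1.3853, V^q = 2.0196
step 3: k1 = (-0.041541, 0.079090), k2 = (-0.052120, 0.099512), k3 = (-0.052148, 0.099599), k4 = (-0.062850, 0.120483); V <- V + (h/6)(k1 + 2k2 + 2k3 + k4): V^p = -1.3984, V^q = 2.0446
step 4: k1 = (-0.062849, 0.120483), k2 = (-0.073676, 0.141900), k3 = (-0.073710, 0.142023), k4 = (-0.084657, 0.164079); V <- V + (h/6)(k1 + 2k2 + 2k3 + k4): V^p = -1.4168, V^q = 2.0801


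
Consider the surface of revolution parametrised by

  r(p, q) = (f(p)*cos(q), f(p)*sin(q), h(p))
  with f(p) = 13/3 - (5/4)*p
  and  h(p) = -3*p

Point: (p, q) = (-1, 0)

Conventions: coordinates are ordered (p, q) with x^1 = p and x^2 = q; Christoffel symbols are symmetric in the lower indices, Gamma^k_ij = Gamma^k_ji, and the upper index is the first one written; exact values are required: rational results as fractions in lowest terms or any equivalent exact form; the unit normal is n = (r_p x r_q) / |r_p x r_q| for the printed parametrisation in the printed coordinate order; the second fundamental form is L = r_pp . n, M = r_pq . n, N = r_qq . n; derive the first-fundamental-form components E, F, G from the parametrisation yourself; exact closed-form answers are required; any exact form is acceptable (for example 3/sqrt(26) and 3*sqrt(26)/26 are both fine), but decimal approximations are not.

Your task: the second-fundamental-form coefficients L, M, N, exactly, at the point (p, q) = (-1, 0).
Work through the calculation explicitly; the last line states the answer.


f = 67/12, f' = -5/4, f'' = 0, h' = -3, h'' = 0
E = 169/16, F = 0, G = 4489/144; answer radicand W^2 = 169/16
unnormalised second-form numerators: l = 0, m = 0, n = -67/4; L = l/sqrt(169/16), and similarly M = m/sqrt(W^2), N = n/sqrt(W^2)

Answer: L = 0, M = 0, N = -67/13


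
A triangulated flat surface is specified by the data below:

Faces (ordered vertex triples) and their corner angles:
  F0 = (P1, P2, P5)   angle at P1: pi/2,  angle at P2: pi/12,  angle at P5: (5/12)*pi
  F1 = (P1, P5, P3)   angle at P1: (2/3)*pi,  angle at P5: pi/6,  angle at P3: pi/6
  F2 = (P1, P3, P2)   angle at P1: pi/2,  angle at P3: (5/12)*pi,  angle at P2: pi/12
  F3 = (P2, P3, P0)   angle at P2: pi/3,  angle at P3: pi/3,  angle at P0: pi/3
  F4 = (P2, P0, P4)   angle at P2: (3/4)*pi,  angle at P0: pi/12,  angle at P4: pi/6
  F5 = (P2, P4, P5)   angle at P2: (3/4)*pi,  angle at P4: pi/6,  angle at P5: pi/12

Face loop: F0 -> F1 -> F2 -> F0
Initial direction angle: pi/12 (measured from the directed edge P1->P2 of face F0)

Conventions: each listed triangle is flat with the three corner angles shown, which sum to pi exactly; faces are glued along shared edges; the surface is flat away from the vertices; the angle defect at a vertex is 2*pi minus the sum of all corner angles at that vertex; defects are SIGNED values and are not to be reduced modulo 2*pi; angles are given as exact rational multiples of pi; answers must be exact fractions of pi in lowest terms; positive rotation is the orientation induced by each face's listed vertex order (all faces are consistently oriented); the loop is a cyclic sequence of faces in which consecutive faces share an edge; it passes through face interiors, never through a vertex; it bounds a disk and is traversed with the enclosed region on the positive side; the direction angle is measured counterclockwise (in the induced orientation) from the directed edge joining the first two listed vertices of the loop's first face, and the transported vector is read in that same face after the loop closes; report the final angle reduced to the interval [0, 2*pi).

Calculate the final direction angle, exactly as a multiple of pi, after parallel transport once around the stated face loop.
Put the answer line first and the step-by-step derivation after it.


Answer: final direction angle = (5/12)*pi

enclosed vertex P1: corner angles sum to (5/3)*pi, defect = 2*pi - (5/3)*pi = pi/3
the final direction is the initial angle plus the enclosed defects, taken mod 2*pi in the induced orientation
final angle = pi/12 + pi/3 = (5/12)*pi (mod 2*pi)


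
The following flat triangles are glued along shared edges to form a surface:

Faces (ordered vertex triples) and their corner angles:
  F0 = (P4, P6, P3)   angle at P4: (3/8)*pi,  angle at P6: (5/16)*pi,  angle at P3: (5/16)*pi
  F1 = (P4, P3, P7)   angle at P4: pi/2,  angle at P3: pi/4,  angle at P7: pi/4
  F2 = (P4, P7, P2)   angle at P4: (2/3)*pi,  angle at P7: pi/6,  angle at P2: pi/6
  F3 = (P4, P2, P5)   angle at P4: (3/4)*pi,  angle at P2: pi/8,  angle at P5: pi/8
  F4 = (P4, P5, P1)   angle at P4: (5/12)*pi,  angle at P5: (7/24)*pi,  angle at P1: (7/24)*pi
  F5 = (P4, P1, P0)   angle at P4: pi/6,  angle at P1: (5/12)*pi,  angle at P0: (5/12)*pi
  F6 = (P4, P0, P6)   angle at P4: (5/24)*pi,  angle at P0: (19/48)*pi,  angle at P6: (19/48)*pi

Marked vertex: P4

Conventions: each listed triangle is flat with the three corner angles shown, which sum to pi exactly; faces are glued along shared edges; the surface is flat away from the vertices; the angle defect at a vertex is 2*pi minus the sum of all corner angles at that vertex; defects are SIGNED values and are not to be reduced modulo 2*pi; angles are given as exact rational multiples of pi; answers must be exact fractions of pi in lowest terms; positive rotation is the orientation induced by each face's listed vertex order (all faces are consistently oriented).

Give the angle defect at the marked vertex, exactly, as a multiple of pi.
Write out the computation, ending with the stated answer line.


Sum of corner angles at P4: (37/12)*pi
defect = 2*pi - (37/12)*pi

Answer: defect(P4) = (-13/12)*pi


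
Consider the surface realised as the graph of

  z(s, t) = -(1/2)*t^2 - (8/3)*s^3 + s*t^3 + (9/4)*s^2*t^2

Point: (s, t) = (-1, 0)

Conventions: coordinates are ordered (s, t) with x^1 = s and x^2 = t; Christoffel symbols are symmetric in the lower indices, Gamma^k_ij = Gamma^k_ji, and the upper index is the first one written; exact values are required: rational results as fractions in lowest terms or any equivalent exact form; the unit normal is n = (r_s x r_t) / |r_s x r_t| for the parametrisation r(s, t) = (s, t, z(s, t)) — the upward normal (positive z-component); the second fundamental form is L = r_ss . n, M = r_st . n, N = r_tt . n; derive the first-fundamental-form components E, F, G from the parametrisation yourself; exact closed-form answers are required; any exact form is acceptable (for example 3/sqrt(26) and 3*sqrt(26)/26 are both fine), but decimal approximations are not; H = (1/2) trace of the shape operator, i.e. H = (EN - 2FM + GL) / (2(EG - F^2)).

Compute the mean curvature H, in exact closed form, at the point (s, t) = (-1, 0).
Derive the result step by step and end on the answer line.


z_s = -8, z_t = 0, z_ss = 16, z_st = 0, z_tt = 7/2
E = 65, F = 0, G = 1; answer radicand W^2 = 65
unnormalised second-form numerators: l = 16, m = 0, n = 7/2; L = l/sqrt(65), and similarly M = m/sqrt(W^2), N = n/sqrt(W^2)
H = (E*n - 2*F*m + G*l) / (2*(EG - F^2)*sqrt(W^2)); E*n - 2*F*m + G*l = 487/2, EG - F^2 = 65, so H = (487/260)/sqrt(65)

Answer: H = 487*sqrt(65)/16900


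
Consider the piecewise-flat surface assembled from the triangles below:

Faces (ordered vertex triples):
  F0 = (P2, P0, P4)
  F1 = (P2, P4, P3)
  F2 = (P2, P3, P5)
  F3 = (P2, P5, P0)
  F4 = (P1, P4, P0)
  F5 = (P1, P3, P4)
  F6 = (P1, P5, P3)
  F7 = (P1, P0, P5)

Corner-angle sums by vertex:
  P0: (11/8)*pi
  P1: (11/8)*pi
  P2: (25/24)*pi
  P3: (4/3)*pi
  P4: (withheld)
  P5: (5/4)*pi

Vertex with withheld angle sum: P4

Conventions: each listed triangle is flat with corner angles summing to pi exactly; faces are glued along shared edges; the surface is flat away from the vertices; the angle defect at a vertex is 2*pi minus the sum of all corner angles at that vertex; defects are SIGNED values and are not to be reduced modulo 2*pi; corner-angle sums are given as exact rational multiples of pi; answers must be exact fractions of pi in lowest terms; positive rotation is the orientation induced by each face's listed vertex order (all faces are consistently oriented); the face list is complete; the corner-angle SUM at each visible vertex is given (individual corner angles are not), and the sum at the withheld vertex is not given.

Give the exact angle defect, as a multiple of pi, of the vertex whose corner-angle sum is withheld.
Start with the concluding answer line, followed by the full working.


Answer: defect(P4) = (3/8)*pi

V = 6, E = 12, F = 8; chi = V - E + F = 2
Gauss-Bonnet: total defect = 2*pi*chi = 4*pi; visible defects sum to (29/8)*pi


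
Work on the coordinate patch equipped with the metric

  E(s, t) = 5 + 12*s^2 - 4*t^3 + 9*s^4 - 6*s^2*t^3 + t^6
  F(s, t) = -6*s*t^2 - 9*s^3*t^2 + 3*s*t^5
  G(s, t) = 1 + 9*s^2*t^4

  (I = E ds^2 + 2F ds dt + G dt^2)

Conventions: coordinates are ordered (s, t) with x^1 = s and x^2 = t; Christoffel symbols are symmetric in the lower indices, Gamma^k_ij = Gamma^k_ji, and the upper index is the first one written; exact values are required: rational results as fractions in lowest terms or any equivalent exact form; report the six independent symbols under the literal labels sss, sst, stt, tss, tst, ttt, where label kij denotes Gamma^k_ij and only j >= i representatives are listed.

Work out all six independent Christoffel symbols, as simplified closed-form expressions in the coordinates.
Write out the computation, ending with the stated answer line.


E = 5 + 12*s^2 - 4*t^3 + 9*s^4 - 6*s^2*t^3 + t^6; F = -6*s*t^2 - 9*s^3*t^2 + 3*s*t^5; G = 1 + 9*s^2*t^4
Gamma^k_ij = (1/2) g^{kl} (d_i g_jl + d_j g_il - d_l g_ij), with g^inv = (1/(EG-F^2)) [[G, -F], [-F, E]]
first partials: E_s = 24*s + 36*s^3 - 12*s*t^3, E_t = -12*t^2 - 18*s^2*t^2 + 6*t^5, F_s = -6*t^2 - 27*s^2*t^2 + 3*t^5, F_t = -12*s*t - 18*s^3*t + 15*s*t^4, G_s = 18*s*t^4, G_t = 36*s^2*t^3
D = EG - F^2 = 5 + 12*s^2 - 4*t^3 + 9*s^4 - 6*s^2*t^3 + t^6 + 9*s^2*t^4
expanded: Gamma^s_ss = (G E_s - 2F F_s + F E_t)/(2D), Gamma^s_st = (G E_t - F G_s)/(2D), Gamma^s_tt = (2G F_t - G G_s - F G_t)/(2D), Gamma^t_ss = (2E F_s - E E_t - F E_s)/(2D), Gamma^t_st = (E G_s - F E_t)/(2D), Gamma^t_tt = (E G_t - 2F F_t + F G_s)/(2D); substitute and cancel common factors

Answer: Gamma_sss = (18*s^3 - 6*s*t^3 + 12*s)/(9*s^4 + 9*s^2*t^4 - 6*s^2*t^3 + 12*s^2 + t^6 - 4*t^3 + 5), Gamma_sst = (-9*s^2*t^2 + 3*t^5 - 6*t^2)/(9*s^4 + 9*s^2*t^4 - 6*s^2*t^3 + 12*s^2 + t^6 - 4*t^3 + 5), Gamma_stt = (-18*s^3*t + 6*s*t^4 - 12*s*t)/(9*s^4 + 9*s^2*t^4 - 6*s^2*t^3 + 12*s^2 + t^6 - 4*t^3 + 5), Gamma_tss = -18*s^2*t^2/(9*s^4 + 9*s^2*t^4 - 6*s^2*t^3 + 12*s^2 + t^6 - 4*t^3 + 5), Gamma_tst = 9*s*t^4/(9*s^4 + 9*s^2*t^4 - 6*s^2*t^3 + 12*s^2 + t^6 - 4*t^3 + 5), Gamma_ttt = 18*s^2*t^3/(9*s^4 + 9*s^2*t^4 - 6*s^2*t^3 + 12*s^2 + t^6 - 4*t^3 + 5)


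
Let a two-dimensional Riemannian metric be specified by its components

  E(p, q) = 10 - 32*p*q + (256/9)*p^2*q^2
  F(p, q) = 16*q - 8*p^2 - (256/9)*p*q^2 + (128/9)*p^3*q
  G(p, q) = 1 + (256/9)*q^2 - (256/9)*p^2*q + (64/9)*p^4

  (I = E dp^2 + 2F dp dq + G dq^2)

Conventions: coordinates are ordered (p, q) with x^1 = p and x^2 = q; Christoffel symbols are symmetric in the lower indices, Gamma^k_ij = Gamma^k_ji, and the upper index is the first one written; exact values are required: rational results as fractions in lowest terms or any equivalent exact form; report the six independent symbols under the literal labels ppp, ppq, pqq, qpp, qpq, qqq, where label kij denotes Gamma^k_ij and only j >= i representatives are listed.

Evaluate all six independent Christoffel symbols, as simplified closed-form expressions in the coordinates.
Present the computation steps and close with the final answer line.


E = 10 - 32*p*q + (256/9)*p^2*q^2; F = 16*q - 8*p^2 - (256/9)*p*q^2 + (128/9)*p^3*q; G = 1 + (256/9)*q^2 - (256/9)*p^2*q + (64/9)*p^4
Gamma^k_ij = (1/2) g^{kl} (d_i g_jl + d_j g_il - d_l g_ij), with g^inv = (1/(EG-F^2)) [[G, -F], [-F, E]]
first partials: E_p = -32*q + (512/9)*p*q^2, E_q = -32*p + (512/9)*p^2*q, F_p = -16*p - (256/9)*q^2 + (128/3)*p^2*q, F_q = 16 - (512/9)*p*q + (128/9)*p^3, G_p = -(512/9)*p*q + (256/9)*p^3, G_q = (512/9)*q - (256/9)*p^2
D = EG - F^2 = 10 + (256/9)*q^2 - 32*p*q - (256/9)*p^2*q + (256/9)*p^2*q^2 + (64/9)*p^4
expanded: Gamma^p_pp = (G E_p - 2F F_p + F E_q)/(2D), Gamma^p_pq = (G E_q - F G_p)/(2D), Gamma^p_qq = (2G F_q - G G_p - F G_q)/(2D), Gamma^q_pp = (2E F_p - E E_q - F E_p)/(2D), Gamma^q_pq = (E G_p - F E_q)/(2D), Gamma^q_qq = (E G_q - 2F F_q + F G_p)/(2D); substitute and cancel common factors

Answer: Gamma_ppp = (128*p*q^2 - 72*q)/(32*p^4 + 128*p^2*q^2 - 128*p^2*q - 144*p*q + 128*q^2 + 45), Gamma_ppq = (128*p^2*q - 72*p)/(32*p^4 + 128*p^2*q^2 - 128*p^2*q - 144*p*q + 128*q^2 + 45), Gamma_pqq = (-128*p*q + 72)/(32*p^4 + 128*p^2*q^2 - 128*p^2*q - 144*p*q + 128*q^2 + 45), Gamma_qpp = (64*p^2*q - 128*q^2)/(32*p^4 + 128*p^2*q^2 - 128*p^2*q - 144*p*q + 128*q^2 + 45), Gamma_qpq = (64*p^3 - 128*p*q)/(32*p^4 + 128*p^2*q^2 - 128*p^2*q - 144*p*q + 128*q^2 + 45), Gamma_qqq = (-64*p^2 + 128*q)/(32*p^4 + 128*p^2*q^2 - 128*p^2*q - 144*p*q + 128*q^2 + 45)
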